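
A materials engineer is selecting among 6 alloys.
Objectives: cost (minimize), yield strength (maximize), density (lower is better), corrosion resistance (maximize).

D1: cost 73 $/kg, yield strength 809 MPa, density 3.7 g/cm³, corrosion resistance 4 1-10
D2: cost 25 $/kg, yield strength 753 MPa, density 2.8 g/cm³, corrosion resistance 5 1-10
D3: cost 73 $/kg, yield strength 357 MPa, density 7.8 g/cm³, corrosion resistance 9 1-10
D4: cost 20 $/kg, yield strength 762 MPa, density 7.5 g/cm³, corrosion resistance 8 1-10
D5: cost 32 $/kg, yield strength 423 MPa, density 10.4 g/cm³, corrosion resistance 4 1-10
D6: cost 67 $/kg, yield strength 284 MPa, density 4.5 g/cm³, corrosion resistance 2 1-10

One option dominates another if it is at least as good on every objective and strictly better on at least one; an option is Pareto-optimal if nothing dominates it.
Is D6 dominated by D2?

Yes

D2 vs D6: cost 25≤67, yield strength 753≥284, density 2.8≤4.5, corrosion resistance 5≥2 — D2 is at least as good on every objective with at least one strict improvement.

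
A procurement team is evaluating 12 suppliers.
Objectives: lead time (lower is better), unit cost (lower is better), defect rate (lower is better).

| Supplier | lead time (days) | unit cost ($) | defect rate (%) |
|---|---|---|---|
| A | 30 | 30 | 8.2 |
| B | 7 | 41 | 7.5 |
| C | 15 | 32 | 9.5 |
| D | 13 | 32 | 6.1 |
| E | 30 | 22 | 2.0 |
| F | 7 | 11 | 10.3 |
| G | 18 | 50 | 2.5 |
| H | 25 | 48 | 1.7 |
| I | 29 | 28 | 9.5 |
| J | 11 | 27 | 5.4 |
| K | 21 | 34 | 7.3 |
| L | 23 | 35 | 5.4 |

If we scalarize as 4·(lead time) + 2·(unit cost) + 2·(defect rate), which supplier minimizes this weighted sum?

A: 4·30 + 2·30 + 2·8.2 = 196.4
B: 4·7 + 2·41 + 2·7.5 = 125.0
C: 4·15 + 2·32 + 2·9.5 = 143.0
D: 4·13 + 2·32 + 2·6.1 = 128.2
E: 4·30 + 2·22 + 2·2.0 = 168.0
F: 4·7 + 2·11 + 2·10.3 = 70.6
G: 4·18 + 2·50 + 2·2.5 = 177.0
H: 4·25 + 2·48 + 2·1.7 = 199.4
I: 4·29 + 2·28 + 2·9.5 = 191.0
J: 4·11 + 2·27 + 2·5.4 = 108.8
K: 4·21 + 2·34 + 2·7.3 = 166.6
L: 4·23 + 2·35 + 2·5.4 = 172.8
Lowest: F at 70.6.

F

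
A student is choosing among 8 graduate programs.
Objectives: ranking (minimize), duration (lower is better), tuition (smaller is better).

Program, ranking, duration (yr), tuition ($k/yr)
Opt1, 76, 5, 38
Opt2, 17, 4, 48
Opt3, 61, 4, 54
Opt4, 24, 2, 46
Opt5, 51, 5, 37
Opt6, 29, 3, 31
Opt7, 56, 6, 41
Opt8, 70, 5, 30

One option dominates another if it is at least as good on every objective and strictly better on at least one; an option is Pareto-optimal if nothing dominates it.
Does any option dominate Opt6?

No

Opt1: worse on ranking (76 vs 29).
Opt2: worse on duration (4 vs 3).
Opt3: worse on ranking (61 vs 29).
Opt4: worse on tuition (46 vs 31).
Opt5: worse on ranking (51 vs 29).
Opt7: worse on ranking (56 vs 29).
Opt8: worse on ranking (70 vs 29).
No option is at least as good as Opt6 on every objective and strictly better on one.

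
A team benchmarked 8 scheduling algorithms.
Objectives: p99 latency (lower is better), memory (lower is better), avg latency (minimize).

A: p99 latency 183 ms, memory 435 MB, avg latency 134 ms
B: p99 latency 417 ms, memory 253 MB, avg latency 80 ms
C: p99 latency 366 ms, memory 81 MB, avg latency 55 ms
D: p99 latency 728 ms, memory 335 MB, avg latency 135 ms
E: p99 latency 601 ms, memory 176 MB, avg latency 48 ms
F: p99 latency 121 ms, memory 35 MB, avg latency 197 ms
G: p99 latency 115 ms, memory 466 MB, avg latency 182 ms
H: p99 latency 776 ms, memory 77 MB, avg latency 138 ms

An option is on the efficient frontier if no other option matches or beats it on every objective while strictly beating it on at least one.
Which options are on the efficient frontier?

A, C, E, F, G, H

A: not dominated.
B: dominated by C (p99 latency 366≤417, memory 81≤253, avg latency 55≤80).
C: not dominated.
D: dominated by B (p99 latency 417≤728, memory 253≤335, avg latency 80≤135).
E: not dominated (best avg latency).
F: not dominated (best memory).
G: not dominated (best p99 latency).
H: not dominated.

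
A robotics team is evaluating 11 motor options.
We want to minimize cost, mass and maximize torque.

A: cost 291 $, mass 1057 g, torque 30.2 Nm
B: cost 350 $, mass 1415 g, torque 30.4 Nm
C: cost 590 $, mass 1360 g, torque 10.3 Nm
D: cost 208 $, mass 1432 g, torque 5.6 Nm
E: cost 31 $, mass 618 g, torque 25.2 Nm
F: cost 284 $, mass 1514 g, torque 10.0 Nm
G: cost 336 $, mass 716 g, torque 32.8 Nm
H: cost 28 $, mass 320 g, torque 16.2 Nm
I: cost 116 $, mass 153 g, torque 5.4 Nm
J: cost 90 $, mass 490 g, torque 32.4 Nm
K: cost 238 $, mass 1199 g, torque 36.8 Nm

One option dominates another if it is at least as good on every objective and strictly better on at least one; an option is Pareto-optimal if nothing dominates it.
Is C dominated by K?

K vs C: cost 238≤590, mass 1199≤1360, torque 36.8≥10.3 — K is at least as good on every objective with at least one strict improvement.

Yes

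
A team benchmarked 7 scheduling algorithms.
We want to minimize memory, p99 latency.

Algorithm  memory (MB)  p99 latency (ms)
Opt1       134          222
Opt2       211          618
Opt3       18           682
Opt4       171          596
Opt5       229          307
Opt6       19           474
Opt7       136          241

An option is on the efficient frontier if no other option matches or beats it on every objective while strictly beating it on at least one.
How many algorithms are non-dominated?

3

Opt1: not dominated (best p99 latency).
Opt2: dominated by Opt1 (memory 134≤211, p99 latency 222≤618).
Opt3: not dominated (best memory).
Opt4: dominated by Opt1 (memory 134≤171, p99 latency 222≤596).
Opt5: dominated by Opt1 (memory 134≤229, p99 latency 222≤307).
Opt6: not dominated.
Opt7: dominated by Opt1 (memory 134≤136, p99 latency 222≤241).
Pareto-optimal: Opt1, Opt3, Opt6 → 3.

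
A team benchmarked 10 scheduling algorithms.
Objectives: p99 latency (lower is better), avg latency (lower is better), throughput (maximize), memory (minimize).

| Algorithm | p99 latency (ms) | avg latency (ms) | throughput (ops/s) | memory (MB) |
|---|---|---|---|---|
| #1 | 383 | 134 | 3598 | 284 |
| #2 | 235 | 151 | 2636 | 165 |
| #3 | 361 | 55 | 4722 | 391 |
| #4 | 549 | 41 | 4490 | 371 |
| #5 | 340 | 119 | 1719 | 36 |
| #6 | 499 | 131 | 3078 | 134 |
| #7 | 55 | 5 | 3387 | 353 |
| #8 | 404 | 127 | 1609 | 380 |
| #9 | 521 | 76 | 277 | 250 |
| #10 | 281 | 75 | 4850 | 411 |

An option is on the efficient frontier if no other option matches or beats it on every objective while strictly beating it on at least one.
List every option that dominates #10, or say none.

#1: worse on p99 latency (383 vs 281).
#2: worse on avg latency (151 vs 75).
#3: worse on p99 latency (361 vs 281).
#4: worse on p99 latency (549 vs 281).
#5: worse on p99 latency (340 vs 281).
#6: worse on p99 latency (499 vs 281).
#7: worse on throughput (3387 vs 4850).
#8: worse on p99 latency (404 vs 281).
#9: worse on p99 latency (521 vs 281).
No option dominates #10.

none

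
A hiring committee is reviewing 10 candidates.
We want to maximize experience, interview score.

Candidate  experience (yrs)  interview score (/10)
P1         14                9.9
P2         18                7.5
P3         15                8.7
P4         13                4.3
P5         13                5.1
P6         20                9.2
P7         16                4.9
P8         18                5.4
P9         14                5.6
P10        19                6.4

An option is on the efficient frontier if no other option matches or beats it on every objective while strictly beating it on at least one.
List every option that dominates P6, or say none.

none

P1: worse on experience (14 vs 20).
P2: worse on experience (18 vs 20).
P3: worse on experience (15 vs 20).
P4: worse on experience (13 vs 20).
P5: worse on experience (13 vs 20).
P7: worse on experience (16 vs 20).
P8: worse on experience (18 vs 20).
P9: worse on experience (14 vs 20).
P10: worse on experience (19 vs 20).
No option dominates P6.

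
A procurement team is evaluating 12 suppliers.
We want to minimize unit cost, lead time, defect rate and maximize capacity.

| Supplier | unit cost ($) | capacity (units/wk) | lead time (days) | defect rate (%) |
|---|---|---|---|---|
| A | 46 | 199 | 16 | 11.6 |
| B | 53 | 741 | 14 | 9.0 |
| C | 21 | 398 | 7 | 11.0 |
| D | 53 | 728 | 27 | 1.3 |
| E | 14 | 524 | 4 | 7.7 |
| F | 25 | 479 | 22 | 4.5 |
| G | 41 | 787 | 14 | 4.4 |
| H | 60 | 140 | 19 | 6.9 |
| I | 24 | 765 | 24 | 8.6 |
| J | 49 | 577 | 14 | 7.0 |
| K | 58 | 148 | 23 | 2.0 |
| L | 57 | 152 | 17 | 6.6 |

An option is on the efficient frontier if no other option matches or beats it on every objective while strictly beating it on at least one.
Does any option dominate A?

C vs A: unit cost 21≤46, capacity 398≥199, lead time 7≤16, defect rate 11.0≤11.6 — C is at least as good on every objective and strictly better on at least one, so C dominates A.

Yes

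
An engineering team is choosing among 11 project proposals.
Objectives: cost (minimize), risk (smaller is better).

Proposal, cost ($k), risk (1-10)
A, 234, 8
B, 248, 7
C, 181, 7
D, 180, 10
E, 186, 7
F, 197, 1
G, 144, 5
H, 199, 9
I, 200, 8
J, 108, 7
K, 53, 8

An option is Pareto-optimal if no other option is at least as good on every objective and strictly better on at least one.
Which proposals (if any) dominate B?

C: cost 181≤248, risk 7≤7 — dominates B.
E: cost 186≤248, risk 7≤7 — dominates B.
F: cost 197≤248, risk 1≤7 — dominates B.
G: cost 144≤248, risk 5≤7 — dominates B.
J: cost 108≤248, risk 7≤7 — dominates B.
Others (A, D, H, I, K) are each worse than B on at least one objective.

C, E, F, G, J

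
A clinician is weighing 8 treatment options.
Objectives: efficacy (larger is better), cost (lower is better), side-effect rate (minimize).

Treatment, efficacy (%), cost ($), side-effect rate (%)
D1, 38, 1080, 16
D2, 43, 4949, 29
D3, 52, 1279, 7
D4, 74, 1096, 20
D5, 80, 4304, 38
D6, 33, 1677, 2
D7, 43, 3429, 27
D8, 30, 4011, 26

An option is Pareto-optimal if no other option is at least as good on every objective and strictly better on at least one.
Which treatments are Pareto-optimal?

D1, D3, D4, D5, D6

D1: not dominated (best cost).
D2: dominated by D3 (efficacy 52≥43, cost 1279≤4949, side-effect rate 7≤29).
D3: not dominated.
D4: not dominated.
D5: not dominated (best efficacy).
D6: not dominated (best side-effect rate).
D7: dominated by D3 (efficacy 52≥43, cost 1279≤3429, side-effect rate 7≤27).
D8: dominated by D1 (efficacy 38≥30, cost 1080≤4011, side-effect rate 16≤26).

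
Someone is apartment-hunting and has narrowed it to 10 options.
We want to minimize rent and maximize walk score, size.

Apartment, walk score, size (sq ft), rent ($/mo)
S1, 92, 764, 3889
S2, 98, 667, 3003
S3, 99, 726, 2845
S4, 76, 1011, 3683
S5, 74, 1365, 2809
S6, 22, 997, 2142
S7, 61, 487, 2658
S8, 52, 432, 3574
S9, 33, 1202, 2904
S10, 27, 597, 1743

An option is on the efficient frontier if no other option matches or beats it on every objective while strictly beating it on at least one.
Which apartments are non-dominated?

S1: not dominated.
S2: dominated by S3 (walk score 99≥98, size 726≥667, rent 2845≤3003).
S3: not dominated (best walk score).
S4: not dominated.
S5: not dominated (best size).
S6: not dominated.
S7: not dominated.
S8: dominated by S2 (walk score 98≥52, size 667≥432, rent 3003≤3574).
S9: dominated by S5 (walk score 74≥33, size 1365≥1202, rent 2809≤2904).
S10: not dominated (best rent).

S1, S3, S4, S5, S6, S7, S10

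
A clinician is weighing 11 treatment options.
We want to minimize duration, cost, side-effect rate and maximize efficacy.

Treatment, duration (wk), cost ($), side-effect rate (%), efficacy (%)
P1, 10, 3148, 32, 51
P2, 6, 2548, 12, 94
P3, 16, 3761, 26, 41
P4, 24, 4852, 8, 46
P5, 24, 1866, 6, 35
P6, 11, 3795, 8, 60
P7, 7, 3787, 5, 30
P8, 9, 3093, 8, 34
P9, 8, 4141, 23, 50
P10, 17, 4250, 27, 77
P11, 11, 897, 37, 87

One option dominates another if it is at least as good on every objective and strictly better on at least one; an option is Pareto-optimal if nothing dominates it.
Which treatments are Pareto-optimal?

P2, P5, P6, P7, P8, P11

P1: dominated by P2 (duration 6≤10, cost 2548≤3148, side-effect rate 12≤32, efficacy 94≥51).
P2: not dominated (best duration).
P3: dominated by P2 (duration 6≤16, cost 2548≤3761, side-effect rate 12≤26, efficacy 94≥41).
P4: dominated by P6 (duration 11≤24, cost 3795≤4852, side-effect rate 8≤8, efficacy 60≥46).
P5: not dominated.
P6: not dominated.
P7: not dominated (best side-effect rate).
P8: not dominated.
P9: dominated by P2 (duration 6≤8, cost 2548≤4141, side-effect rate 12≤23, efficacy 94≥50).
P10: dominated by P2 (duration 6≤17, cost 2548≤4250, side-effect rate 12≤27, efficacy 94≥77).
P11: not dominated (best cost).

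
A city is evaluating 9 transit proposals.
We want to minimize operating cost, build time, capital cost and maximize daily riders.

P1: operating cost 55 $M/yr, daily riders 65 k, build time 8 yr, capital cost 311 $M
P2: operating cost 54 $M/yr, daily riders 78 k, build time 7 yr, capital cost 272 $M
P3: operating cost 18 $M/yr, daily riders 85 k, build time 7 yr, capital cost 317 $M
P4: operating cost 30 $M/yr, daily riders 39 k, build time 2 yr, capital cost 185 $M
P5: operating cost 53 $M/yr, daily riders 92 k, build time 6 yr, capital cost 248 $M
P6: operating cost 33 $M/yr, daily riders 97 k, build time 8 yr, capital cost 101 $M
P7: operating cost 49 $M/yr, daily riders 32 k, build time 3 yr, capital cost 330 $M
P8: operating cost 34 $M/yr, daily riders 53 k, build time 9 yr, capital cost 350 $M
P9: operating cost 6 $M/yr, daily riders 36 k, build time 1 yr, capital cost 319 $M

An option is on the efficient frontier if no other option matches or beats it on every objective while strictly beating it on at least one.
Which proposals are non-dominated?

P1: dominated by P2 (operating cost 54≤55, daily riders 78≥65, build time 7≤8, capital cost 272≤311).
P2: dominated by P5 (operating cost 53≤54, daily riders 92≥78, build time 6≤7, capital cost 248≤272).
P3: not dominated.
P4: not dominated.
P5: not dominated.
P6: not dominated (best daily riders).
P7: dominated by P4 (operating cost 30≤49, daily riders 39≥32, build time 2≤3, capital cost 185≤330).
P8: dominated by P3 (operating cost 18≤34, daily riders 85≥53, build time 7≤9, capital cost 317≤350).
P9: not dominated (best operating cost).

P3, P4, P5, P6, P9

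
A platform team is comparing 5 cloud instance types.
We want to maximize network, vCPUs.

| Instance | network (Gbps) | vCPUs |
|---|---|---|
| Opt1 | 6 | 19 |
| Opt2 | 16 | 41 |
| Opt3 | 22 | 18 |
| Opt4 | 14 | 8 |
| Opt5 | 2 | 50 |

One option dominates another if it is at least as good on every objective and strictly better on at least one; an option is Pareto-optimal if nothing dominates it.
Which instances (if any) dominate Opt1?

Opt2: network 16≥6, vCPUs 41≥19 — dominates Opt1.
Others (Opt3, Opt4, Opt5) are each worse than Opt1 on at least one objective.

Opt2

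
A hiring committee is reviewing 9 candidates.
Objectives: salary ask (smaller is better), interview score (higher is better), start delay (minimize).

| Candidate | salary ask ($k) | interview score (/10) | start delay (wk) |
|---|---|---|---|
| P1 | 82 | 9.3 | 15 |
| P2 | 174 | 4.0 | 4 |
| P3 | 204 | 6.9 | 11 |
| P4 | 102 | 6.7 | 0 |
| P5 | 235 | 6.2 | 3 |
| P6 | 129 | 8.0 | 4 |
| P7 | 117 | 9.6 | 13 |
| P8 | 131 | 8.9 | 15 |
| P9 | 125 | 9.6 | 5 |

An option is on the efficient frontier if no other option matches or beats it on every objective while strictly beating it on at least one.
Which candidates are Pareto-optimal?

P1: not dominated (best salary ask).
P2: dominated by P4 (salary ask 102≤174, interview score 6.7≥4.0, start delay 0≤4).
P3: dominated by P6 (salary ask 129≤204, interview score 8.0≥6.9, start delay 4≤11).
P4: not dominated (best start delay).
P5: dominated by P4 (salary ask 102≤235, interview score 6.7≥6.2, start delay 0≤3).
P6: not dominated.
P7: not dominated.
P8: dominated by P1 (salary ask 82≤131, interview score 9.3≥8.9, start delay 15≤15).
P9: not dominated.

P1, P4, P6, P7, P9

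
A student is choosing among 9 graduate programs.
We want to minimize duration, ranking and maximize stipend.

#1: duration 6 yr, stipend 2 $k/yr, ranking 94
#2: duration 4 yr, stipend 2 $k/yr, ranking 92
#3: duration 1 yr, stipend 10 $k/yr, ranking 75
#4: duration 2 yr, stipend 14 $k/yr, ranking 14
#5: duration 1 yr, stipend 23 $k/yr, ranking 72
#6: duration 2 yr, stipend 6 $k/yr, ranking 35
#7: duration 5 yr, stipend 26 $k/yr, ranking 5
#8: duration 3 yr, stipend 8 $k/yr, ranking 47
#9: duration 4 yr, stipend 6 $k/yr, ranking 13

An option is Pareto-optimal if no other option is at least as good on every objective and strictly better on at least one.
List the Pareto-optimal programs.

#1: dominated by #2 (duration 4≤6, stipend 2≥2, ranking 92≤94).
#2: dominated by #3 (duration 1≤4, stipend 10≥2, ranking 75≤92).
#3: dominated by #5 (duration 1≤1, stipend 23≥10, ranking 72≤75).
#4: not dominated.
#5: not dominated.
#6: dominated by #4 (duration 2≤2, stipend 14≥6, ranking 14≤35).
#7: not dominated (best stipend).
#8: dominated by #4 (duration 2≤3, stipend 14≥8, ranking 14≤47).
#9: not dominated.

#4, #5, #7, #9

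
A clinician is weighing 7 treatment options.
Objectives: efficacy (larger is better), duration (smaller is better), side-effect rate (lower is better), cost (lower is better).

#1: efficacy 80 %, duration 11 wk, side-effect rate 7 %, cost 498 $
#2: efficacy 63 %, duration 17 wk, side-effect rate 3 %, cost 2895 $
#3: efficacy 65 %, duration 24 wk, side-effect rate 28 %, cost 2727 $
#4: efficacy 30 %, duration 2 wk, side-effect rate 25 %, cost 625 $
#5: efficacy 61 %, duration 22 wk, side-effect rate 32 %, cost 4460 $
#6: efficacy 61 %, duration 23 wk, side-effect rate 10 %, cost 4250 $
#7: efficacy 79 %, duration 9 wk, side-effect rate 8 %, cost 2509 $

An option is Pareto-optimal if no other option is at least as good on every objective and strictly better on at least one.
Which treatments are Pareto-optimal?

#1: not dominated (best efficacy).
#2: not dominated (best side-effect rate).
#3: dominated by #1 (efficacy 80≥65, duration 11≤24, side-effect rate 7≤28, cost 498≤2727).
#4: not dominated (best duration).
#5: dominated by #1 (efficacy 80≥61, duration 11≤22, side-effect rate 7≤32, cost 498≤4460).
#6: dominated by #1 (efficacy 80≥61, duration 11≤23, side-effect rate 7≤10, cost 498≤4250).
#7: not dominated.

#1, #2, #4, #7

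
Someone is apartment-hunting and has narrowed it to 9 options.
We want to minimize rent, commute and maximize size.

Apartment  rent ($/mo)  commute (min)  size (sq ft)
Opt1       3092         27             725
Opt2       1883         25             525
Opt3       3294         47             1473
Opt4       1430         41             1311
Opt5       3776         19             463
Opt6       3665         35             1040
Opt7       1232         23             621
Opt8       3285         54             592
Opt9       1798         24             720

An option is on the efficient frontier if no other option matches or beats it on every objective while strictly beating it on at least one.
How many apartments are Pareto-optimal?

7

Opt1: not dominated.
Opt2: dominated by Opt7 (rent 1232≤1883, commute 23≤25, size 621≥525).
Opt3: not dominated (best size).
Opt4: not dominated.
Opt5: not dominated (best commute).
Opt6: not dominated.
Opt7: not dominated (best rent).
Opt8: dominated by Opt1 (rent 3092≤3285, commute 27≤54, size 725≥592).
Opt9: not dominated.
Pareto-optimal: Opt1, Opt3, Opt4, Opt5, Opt6, Opt7, Opt9 → 7.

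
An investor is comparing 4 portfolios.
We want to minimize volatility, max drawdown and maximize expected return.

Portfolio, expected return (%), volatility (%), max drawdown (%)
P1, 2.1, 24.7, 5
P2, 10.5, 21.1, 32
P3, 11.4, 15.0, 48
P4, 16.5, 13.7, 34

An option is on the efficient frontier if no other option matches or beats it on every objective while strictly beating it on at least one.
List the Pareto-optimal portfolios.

P1, P2, P4

P1: not dominated (best max drawdown).
P2: not dominated.
P3: dominated by P4 (expected return 16.5≥11.4, volatility 13.7≤15.0, max drawdown 34≤48).
P4: not dominated (best expected return).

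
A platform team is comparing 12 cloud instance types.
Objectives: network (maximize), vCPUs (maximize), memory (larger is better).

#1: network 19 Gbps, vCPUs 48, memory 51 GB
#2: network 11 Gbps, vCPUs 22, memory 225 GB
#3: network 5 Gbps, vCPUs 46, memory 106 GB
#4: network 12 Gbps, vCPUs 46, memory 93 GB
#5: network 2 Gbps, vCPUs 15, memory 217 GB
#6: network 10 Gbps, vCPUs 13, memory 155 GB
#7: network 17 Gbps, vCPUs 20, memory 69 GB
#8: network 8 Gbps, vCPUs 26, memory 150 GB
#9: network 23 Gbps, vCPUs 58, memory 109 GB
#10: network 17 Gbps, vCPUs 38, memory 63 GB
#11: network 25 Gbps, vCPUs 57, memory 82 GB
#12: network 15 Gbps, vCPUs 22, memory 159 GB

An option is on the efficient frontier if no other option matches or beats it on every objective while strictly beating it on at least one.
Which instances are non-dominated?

#1: dominated by #9 (network 23≥19, vCPUs 58≥48, memory 109≥51).
#2: not dominated (best memory).
#3: dominated by #9 (network 23≥5, vCPUs 58≥46, memory 109≥106).
#4: dominated by #9 (network 23≥12, vCPUs 58≥46, memory 109≥93).
#5: dominated by #2 (network 11≥2, vCPUs 22≥15, memory 225≥217).
#6: dominated by #2 (network 11≥10, vCPUs 22≥13, memory 225≥155).
#7: dominated by #9 (network 23≥17, vCPUs 58≥20, memory 109≥69).
#8: not dominated.
#9: not dominated (best vCPUs).
#10: dominated by #9 (network 23≥17, vCPUs 58≥38, memory 109≥63).
#11: not dominated (best network).
#12: not dominated.

#2, #8, #9, #11, #12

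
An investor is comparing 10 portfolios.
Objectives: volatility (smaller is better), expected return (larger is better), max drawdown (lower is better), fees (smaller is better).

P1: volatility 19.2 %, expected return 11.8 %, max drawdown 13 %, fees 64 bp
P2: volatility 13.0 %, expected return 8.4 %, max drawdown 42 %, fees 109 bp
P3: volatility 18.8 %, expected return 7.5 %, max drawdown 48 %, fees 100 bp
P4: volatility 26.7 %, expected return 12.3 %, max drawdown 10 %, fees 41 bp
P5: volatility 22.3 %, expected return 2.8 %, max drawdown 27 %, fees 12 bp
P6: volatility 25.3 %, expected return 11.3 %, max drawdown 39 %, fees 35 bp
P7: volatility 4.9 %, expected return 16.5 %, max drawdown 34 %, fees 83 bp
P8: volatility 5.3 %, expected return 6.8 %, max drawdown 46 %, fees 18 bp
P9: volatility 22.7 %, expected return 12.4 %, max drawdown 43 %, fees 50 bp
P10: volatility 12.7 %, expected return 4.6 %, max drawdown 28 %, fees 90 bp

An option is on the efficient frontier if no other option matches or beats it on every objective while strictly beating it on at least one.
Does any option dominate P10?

No

P1: worse on volatility (19.2 vs 12.7).
P2: worse on volatility (13.0 vs 12.7).
P3: worse on volatility (18.8 vs 12.7).
P4: worse on volatility (26.7 vs 12.7).
P5: worse on volatility (22.3 vs 12.7).
P6: worse on volatility (25.3 vs 12.7).
P7: worse on max drawdown (34 vs 28).
P8: worse on max drawdown (46 vs 28).
P9: worse on volatility (22.7 vs 12.7).
No option is at least as good as P10 on every objective and strictly better on one.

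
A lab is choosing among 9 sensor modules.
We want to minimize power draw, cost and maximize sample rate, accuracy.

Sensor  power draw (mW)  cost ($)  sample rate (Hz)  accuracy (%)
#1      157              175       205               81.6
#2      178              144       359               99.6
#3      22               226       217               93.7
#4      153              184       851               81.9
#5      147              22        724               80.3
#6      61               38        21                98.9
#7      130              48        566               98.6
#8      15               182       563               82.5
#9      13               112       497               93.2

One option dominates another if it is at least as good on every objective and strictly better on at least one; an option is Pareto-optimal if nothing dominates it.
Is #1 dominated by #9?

#9 vs #1: power draw 13≤157, cost 112≤175, sample rate 497≥205, accuracy 93.2≥81.6 — #9 is at least as good on every objective with at least one strict improvement.

Yes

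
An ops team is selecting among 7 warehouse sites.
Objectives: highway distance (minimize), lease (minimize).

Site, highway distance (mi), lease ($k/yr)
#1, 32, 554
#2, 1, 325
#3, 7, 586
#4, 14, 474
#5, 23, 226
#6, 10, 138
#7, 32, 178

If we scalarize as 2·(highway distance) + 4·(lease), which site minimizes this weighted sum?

#1: 2·32 + 4·554 = 2280
#2: 2·1 + 4·325 = 1302
#3: 2·7 + 4·586 = 2358
#4: 2·14 + 4·474 = 1924
#5: 2·23 + 4·226 = 950
#6: 2·10 + 4·138 = 572
#7: 2·32 + 4·178 = 776
Lowest: #6 at 572.

#6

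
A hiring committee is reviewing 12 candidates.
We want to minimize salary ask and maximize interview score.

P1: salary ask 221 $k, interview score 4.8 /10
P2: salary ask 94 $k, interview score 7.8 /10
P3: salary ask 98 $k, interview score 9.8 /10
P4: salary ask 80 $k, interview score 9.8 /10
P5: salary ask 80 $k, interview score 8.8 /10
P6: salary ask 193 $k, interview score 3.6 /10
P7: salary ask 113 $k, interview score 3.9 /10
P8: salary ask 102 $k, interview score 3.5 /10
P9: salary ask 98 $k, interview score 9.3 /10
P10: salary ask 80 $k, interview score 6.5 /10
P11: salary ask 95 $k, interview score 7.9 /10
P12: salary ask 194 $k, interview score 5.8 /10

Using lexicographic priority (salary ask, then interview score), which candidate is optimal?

First minimize salary ask: best is 80, kept {P4, P5, P10}.
Then maximize interview score: best is 9.8, kept {P4}.

P4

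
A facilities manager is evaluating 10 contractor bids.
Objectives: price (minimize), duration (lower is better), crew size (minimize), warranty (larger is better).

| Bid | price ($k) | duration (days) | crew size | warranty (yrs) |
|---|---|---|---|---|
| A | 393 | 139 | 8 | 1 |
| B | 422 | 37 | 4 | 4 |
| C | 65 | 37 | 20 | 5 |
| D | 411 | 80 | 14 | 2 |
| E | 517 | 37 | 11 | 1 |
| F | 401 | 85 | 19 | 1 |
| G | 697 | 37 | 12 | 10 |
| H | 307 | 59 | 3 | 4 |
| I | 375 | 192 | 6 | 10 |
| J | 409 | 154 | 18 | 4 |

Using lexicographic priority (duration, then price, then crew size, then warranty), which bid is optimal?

First minimize duration: best is 37, kept {B, C, E, G}.
Then minimize price: best is 65, kept {C}.

C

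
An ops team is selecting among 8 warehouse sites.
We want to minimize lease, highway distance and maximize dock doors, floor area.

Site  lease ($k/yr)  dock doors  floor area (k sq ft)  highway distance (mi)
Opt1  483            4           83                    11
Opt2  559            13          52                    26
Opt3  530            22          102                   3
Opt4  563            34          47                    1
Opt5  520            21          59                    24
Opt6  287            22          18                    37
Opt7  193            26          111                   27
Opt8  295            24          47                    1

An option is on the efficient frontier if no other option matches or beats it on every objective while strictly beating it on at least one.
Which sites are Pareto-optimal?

Opt1: not dominated.
Opt2: dominated by Opt3 (lease 530≤559, dock doors 22≥13, floor area 102≥52, highway distance 3≤26).
Opt3: not dominated.
Opt4: not dominated (best dock doors).
Opt5: not dominated.
Opt6: dominated by Opt7 (lease 193≤287, dock doors 26≥22, floor area 111≥18, highway distance 27≤37).
Opt7: not dominated (best lease).
Opt8: not dominated.

Opt1, Opt3, Opt4, Opt5, Opt7, Opt8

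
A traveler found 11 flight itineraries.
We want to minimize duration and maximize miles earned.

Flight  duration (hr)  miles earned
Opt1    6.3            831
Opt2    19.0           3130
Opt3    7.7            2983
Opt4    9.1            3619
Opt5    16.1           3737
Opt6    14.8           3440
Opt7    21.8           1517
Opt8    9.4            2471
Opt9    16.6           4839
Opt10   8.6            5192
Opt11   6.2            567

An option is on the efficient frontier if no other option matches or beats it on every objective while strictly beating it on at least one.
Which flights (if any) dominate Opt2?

Opt4: duration 9.1≤19.0, miles earned 3619≥3130 — dominates Opt2.
Opt5: duration 16.1≤19.0, miles earned 3737≥3130 — dominates Opt2.
Opt6: duration 14.8≤19.0, miles earned 3440≥3130 — dominates Opt2.
Opt9: duration 16.6≤19.0, miles earned 4839≥3130 — dominates Opt2.
Opt10: duration 8.6≤19.0, miles earned 5192≥3130 — dominates Opt2.
Others (Opt1, Opt3, Opt7, Opt8, Opt11) are each worse than Opt2 on at least one objective.

Opt4, Opt5, Opt6, Opt9, Opt10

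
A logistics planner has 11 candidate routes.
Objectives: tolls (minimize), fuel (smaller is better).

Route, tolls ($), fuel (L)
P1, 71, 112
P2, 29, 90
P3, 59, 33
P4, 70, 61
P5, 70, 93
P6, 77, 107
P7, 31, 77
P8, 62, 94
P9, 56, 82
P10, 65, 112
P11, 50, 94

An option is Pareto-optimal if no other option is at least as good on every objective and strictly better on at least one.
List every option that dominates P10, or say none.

P2: tolls 29≤65, fuel 90≤112 — dominates P10.
P3: tolls 59≤65, fuel 33≤112 — dominates P10.
P7: tolls 31≤65, fuel 77≤112 — dominates P10.
P8: tolls 62≤65, fuel 94≤112 — dominates P10.
P9: tolls 56≤65, fuel 82≤112 — dominates P10.
P11: tolls 50≤65, fuel 94≤112 — dominates P10.
Others (P1, P4, P5, P6) are each worse than P10 on at least one objective.

P2, P3, P7, P8, P9, P11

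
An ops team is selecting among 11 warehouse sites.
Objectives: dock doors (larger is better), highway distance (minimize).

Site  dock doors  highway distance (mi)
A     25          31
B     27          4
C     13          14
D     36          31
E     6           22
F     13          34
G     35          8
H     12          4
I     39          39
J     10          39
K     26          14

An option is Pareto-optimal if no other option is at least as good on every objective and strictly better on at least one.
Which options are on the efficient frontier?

B, D, G, I

A: dominated by B (dock doors 27≥25, highway distance 4≤31).
B: not dominated.
C: dominated by B (dock doors 27≥13, highway distance 4≤14).
D: not dominated.
E: dominated by B (dock doors 27≥6, highway distance 4≤22).
F: dominated by A (dock doors 25≥13, highway distance 31≤34).
G: not dominated.
H: dominated by B (dock doors 27≥12, highway distance 4≤4).
I: not dominated (best dock doors).
J: dominated by A (dock doors 25≥10, highway distance 31≤39).
K: dominated by B (dock doors 27≥26, highway distance 4≤14).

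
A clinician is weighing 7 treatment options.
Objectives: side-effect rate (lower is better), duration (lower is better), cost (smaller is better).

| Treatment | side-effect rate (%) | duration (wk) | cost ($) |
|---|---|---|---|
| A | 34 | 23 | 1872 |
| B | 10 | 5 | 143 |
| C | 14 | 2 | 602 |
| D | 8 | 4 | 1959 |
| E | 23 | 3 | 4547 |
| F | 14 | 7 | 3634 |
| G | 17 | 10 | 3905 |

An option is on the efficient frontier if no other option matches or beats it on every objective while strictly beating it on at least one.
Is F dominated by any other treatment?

Yes

B vs F: side-effect rate 10≤14, duration 5≤7, cost 143≤3634 — B is at least as good on every objective and strictly better on at least one, so B dominates F.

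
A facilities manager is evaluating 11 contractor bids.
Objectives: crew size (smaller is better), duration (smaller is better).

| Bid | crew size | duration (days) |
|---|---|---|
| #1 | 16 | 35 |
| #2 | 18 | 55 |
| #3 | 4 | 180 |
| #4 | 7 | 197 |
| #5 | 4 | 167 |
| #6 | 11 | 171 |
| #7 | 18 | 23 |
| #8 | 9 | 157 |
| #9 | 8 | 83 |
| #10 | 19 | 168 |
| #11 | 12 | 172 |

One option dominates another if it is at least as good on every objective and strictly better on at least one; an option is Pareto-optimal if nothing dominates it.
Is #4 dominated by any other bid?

#3 vs #4: crew size 4≤7, duration 180≤197 — #3 is at least as good on every objective and strictly better on at least one, so #3 dominates #4.

Yes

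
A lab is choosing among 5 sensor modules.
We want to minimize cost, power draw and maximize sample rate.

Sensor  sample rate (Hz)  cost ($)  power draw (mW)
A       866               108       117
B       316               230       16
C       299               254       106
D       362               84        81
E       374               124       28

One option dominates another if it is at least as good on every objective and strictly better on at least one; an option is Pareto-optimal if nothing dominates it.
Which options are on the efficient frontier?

A: not dominated (best sample rate).
B: not dominated (best power draw).
C: dominated by B (sample rate 316≥299, cost 230≤254, power draw 16≤106).
D: not dominated (best cost).
E: not dominated.

A, B, D, E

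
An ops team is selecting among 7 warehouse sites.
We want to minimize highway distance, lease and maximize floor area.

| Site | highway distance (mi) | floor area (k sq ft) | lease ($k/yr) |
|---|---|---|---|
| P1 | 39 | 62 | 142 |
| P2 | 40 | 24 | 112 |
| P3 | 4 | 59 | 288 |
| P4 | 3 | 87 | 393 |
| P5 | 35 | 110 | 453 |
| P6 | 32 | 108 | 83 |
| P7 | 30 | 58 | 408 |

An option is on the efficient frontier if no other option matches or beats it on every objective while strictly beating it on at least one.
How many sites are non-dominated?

P1: dominated by P6 (highway distance 32≤39, floor area 108≥62, lease 83≤142).
P2: dominated by P6 (highway distance 32≤40, floor area 108≥24, lease 83≤112).
P3: not dominated.
P4: not dominated (best highway distance).
P5: not dominated (best floor area).
P6: not dominated (best lease).
P7: dominated by P3 (highway distance 4≤30, floor area 59≥58, lease 288≤408).
Pareto-optimal: P3, P4, P5, P6 → 4.

4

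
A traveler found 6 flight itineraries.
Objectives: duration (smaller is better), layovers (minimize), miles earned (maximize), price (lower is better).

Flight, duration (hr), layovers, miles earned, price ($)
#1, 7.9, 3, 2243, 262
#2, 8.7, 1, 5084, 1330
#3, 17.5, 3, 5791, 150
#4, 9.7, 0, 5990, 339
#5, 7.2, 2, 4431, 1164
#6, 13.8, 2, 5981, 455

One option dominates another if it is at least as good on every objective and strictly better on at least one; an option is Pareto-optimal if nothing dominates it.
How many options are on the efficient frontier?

#1: not dominated.
#2: not dominated.
#3: not dominated (best price).
#4: not dominated (best layovers).
#5: not dominated (best duration).
#6: dominated by #4 (duration 9.7≤13.8, layovers 0≤2, miles earned 5990≥5981, price 339≤455).
Pareto-optimal: #1, #2, #3, #4, #5 → 5.

5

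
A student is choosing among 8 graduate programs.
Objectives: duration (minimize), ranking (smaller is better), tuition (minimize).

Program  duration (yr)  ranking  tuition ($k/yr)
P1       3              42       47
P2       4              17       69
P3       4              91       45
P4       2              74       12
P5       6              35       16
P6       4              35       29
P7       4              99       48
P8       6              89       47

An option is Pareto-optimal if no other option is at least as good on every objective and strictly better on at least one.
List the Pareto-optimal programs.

P1: not dominated.
P2: not dominated (best ranking).
P3: dominated by P4 (duration 2≤4, ranking 74≤91, tuition 12≤45).
P4: not dominated (best duration).
P5: not dominated.
P6: not dominated.
P7: dominated by P1 (duration 3≤4, ranking 42≤99, tuition 47≤48).
P8: dominated by P1 (duration 3≤6, ranking 42≤89, tuition 47≤47).

P1, P2, P4, P5, P6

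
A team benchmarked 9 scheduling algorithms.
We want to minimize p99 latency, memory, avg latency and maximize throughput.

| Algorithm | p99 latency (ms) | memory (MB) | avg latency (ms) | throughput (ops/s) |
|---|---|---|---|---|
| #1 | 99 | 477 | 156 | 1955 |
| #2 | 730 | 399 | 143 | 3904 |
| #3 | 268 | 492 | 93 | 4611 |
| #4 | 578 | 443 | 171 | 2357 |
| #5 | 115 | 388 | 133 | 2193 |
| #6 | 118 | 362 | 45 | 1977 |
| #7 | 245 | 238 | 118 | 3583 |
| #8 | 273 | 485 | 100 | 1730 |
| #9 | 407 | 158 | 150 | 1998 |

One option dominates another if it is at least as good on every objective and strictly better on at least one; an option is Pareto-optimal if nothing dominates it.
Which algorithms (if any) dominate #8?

#6: p99 latency 118≤273, memory 362≤485, avg latency 45≤100, throughput 1977≥1730 — dominates #8.
Others (#1, #2, #3, #4, #5, #7, #9) are each worse than #8 on at least one objective.

#6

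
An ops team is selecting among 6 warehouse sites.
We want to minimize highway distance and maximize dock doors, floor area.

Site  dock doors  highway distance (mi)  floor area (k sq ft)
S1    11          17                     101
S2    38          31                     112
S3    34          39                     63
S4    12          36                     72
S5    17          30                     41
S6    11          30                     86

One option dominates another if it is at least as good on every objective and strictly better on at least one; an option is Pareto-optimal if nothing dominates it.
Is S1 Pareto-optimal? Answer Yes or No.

S2: worse on highway distance (31 vs 17).
S3: worse on highway distance (39 vs 17).
S4: worse on highway distance (36 vs 17).
S5: worse on highway distance (30 vs 17).
S6: worse on highway distance (30 vs 17).
No option is at least as good as S1 on every objective and strictly better on one.

Yes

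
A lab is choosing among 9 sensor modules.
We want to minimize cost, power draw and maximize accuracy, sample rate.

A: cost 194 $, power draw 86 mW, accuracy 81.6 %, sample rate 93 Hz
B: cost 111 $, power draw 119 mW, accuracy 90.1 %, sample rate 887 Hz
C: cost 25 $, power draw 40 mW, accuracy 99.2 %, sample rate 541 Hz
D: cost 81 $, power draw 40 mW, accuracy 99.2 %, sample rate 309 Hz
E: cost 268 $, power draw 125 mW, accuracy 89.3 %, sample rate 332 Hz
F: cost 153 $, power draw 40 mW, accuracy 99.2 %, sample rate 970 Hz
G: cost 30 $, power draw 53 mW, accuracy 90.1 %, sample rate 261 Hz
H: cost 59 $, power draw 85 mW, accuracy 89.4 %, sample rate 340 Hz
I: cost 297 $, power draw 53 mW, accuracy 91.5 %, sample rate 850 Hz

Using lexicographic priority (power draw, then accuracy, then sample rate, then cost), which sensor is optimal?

First minimize power draw: best is 40, kept {C, D, F}.
Then maximize accuracy: best is 99.2, kept {C, D, F}.
Then maximize sample rate: best is 970, kept {F}.

F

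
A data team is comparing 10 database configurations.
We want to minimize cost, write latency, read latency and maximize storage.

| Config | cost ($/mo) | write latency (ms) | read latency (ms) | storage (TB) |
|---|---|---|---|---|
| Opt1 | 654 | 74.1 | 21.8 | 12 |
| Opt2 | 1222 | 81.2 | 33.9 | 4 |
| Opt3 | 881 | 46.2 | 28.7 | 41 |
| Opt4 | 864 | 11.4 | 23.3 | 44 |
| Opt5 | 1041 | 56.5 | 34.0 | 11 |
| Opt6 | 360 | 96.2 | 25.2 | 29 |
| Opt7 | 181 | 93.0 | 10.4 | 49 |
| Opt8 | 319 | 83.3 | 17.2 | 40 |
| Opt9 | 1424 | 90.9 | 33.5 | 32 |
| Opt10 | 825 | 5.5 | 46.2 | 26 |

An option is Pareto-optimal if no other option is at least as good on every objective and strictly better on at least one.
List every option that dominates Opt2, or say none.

Opt1: cost 654≤1222, write latency 74.1≤81.2, read latency 21.8≤33.9, storage 12≥4 — dominates Opt2.
Opt3: cost 881≤1222, write latency 46.2≤81.2, read latency 28.7≤33.9, storage 41≥4 — dominates Opt2.
Opt4: cost 864≤1222, write latency 11.4≤81.2, read latency 23.3≤33.9, storage 44≥4 — dominates Opt2.
Others (Opt5, Opt6, Opt7, Opt8, Opt9, Opt10) are each worse than Opt2 on at least one objective.

Opt1, Opt3, Opt4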